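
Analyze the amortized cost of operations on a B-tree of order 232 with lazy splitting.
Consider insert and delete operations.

In a B-tree of order 232, a node splits when it has 232 keys. With lazy splitting, we use potential Phi = number of full nodes + number of near-empty nodes. Each split costs O(1) but reduces potential. Between splits, at least 116 insertions must occur in that node. Amortized structural cost is O(1) per operation, plus O(log_232 n) traversal.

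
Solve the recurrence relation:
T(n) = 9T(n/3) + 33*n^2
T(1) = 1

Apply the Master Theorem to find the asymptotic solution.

a=9, b=3, f(n)=33*n^2. log_3(9) = 2. Case 2: T(n) = O(n^2 log n).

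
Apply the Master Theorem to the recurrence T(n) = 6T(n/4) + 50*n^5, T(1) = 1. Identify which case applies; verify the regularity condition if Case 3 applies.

a=6, b=4, f(n)=50*n^5.
log_4(6) = 1.292 < 5.
f(n) = Omega(n^(1.292+epsilon)) for some epsilon > 0, so Case 3 is the candidate.
Regularity: a*f(n/b) = 6*50*(n/4)^5 = (6/1024)*50*n^5 <= c*f(n) with c = 6/1024 < 1. Satisfied.
Case 3: T(n) = Theta(n^5).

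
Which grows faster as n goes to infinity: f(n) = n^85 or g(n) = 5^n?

g(n) = 5^n grows faster: any exponential with base > 1 dominates every polynomial.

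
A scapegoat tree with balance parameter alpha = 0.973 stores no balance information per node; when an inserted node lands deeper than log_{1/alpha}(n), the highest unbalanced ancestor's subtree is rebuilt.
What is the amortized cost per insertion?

Search/insert path is O(log n). A rebuild of a subtree of size s costs O(s), but with alpha = 0.973 at least Omega(s) insertions must have occurred in that subtree since its last rebuild. Charging O(1) of the rebuild to each such insertion gives O(log n) amortized.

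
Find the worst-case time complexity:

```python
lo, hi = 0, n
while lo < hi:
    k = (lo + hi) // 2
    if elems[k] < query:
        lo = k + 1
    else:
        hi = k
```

Time complexity: O(log n).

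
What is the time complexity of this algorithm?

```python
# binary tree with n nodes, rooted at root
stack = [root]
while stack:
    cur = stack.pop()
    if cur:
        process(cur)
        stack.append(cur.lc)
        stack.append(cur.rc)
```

Time complexity: O(n).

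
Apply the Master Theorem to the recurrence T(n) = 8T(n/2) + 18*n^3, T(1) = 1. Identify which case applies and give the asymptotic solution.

a=8, b=2, f(n)=18*n^3.
log_2(8) = 3, so n^(log_b(a)) = n^3.
f(n) = Theta(n^3), so Case 2 applies.
T(n) = Theta(n^3 log n).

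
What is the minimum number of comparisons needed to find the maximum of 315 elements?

Finding the maximum requires 314 comparisons. Each comparison eliminates exactly one candidate. With 315 candidates, we need 314 eliminations.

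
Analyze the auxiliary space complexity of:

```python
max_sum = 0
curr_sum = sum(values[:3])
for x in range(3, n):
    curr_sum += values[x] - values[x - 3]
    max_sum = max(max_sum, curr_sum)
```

Space complexity: O(1).
Only a constant amount of auxiliary storage is used; nothing grows with n.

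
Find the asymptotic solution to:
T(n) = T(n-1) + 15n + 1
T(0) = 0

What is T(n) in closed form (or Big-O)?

Dominant term in sum is 15*sum(i, i=1..n) = 15*n*(n+1)/2 = O(n^2).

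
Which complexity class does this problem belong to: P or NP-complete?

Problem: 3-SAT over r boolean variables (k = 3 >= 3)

This problem is NP-complete: 3-SAT is NP-complete (Cook-Levin); k-SAT for k>=3 reduces from 3-SAT.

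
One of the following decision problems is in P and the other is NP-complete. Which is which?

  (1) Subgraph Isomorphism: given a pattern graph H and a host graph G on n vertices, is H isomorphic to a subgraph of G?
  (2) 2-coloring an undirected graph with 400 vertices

(1) is NP-complete: generalizes Clique and Hamiltonian Path (pattern size is part of the input).
(2) is P: 2-coloring is bipartiteness testing via BFS, O(V+E).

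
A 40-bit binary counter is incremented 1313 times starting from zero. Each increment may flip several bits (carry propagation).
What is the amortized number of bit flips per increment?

Bit i flips on every 2^i-th increment, so over 1313 increments bit i flips floor(1313/2^i) times. Summing over i: total flips < 2 * 1313. Amortized: < 2 = O(1) per increment.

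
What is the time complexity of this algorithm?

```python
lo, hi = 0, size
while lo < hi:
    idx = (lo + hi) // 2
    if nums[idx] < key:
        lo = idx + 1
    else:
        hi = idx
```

Time complexity: O(log n).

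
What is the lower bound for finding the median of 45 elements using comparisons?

To find the median of 45 elements, every element must be compared at least once, so the lower bound is Omega(n). The BFPRT algorithm achieves O(n), making this tight.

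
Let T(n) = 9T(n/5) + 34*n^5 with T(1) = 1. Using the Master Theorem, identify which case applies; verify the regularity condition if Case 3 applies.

a=9, b=5, f(n)=34*n^5.
log_5(9) = 1.365 < 5.
f(n) = Omega(n^(1.365+epsilon)) for some epsilon > 0, so Case 3 is the candidate.
Regularity: a*f(n/b) = 9*34*(n/5)^5 = (9/3125)*34*n^5 <= c*f(n) with c = 9/3125 < 1. Satisfied.
Case 3: T(n) = Theta(n^5).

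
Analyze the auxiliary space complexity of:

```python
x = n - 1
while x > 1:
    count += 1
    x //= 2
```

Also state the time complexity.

Space complexity: O(1).
Only a constant amount of auxiliary storage is used; nothing grows with n.
Time complexity: O(log n).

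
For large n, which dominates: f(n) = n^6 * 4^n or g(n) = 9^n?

g(n) = 9^n grows faster: 9^n / (n^6 4^n) = (9/4)^n / n^6 -> infinity since 9/4 > 1.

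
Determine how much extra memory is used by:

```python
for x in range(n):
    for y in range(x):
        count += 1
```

Space complexity: O(1).
Only a constant amount of auxiliary storage is used; nothing grows with n.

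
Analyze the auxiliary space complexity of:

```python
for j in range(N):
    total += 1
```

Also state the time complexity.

Space complexity: O(1).
Only a constant amount of auxiliary storage is used; nothing grows with n.
Time complexity: O(n).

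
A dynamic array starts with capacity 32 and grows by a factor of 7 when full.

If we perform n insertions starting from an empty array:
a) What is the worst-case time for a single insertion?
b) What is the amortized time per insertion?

(a) Worst-case single insertion: O(n) -- when the array is full at capacity c, the resize copies all c elements, and c can be Theta(n).
(b) Resizes happen at sizes 32, 224, 1568, ... Total copy cost for n insertions: 32 + 224 + ... = O(n) (geometric series with ratio 1/7). Amortized cost per insertion: O(n)/n = O(1).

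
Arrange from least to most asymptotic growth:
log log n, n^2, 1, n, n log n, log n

Ordered by growth rate: 1 < log log n < log n < n < n log n < n^2.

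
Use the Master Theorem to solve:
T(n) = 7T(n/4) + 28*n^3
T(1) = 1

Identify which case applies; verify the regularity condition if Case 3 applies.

a=7, b=4, f(n)=28*n^3.
log_4(7) = 1.404 < 3.
f(n) = Omega(n^(1.404+epsilon)) for some epsilon > 0, so Case 3 is the candidate.
Regularity: a*f(n/b) = 7*28*(n/4)^3 = (7/64)*28*n^3 <= c*f(n) with c = 7/64 < 1. Satisfied.
Case 3: T(n) = Theta(n^3).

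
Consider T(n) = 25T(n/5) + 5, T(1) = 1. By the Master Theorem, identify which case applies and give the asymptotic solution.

a=25, b=5, f(n)=5.
log_5(25) = 2 > 0.
Since f(n) = O(n^0) is polynomially smaller than n^2, Case 1 applies.
T(n) = Theta(n^2).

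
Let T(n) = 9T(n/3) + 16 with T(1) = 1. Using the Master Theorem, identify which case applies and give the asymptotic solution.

a=9, b=3, f(n)=16.
log_3(9) = 2 > 0.
Since f(n) = O(n^0) is polynomially smaller than n^2, Case 1 applies.
T(n) = Theta(n^2).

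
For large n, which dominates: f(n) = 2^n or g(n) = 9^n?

g(n) = 9^n grows faster: (9/2)^n -> infinity since 9/2 > 1.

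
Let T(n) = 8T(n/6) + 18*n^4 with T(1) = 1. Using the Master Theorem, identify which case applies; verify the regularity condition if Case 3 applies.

a=8, b=6, f(n)=18*n^4.
log_6(8) = 1.161 < 4.
f(n) = Omega(n^(1.161+epsilon)) for some epsilon > 0, so Case 3 is the candidate.
Regularity: a*f(n/b) = 8*18*(n/6)^4 = (8/1296)*18*n^4 <= c*f(n) with c = 8/1296 < 1. Satisfied.
Case 3: T(n) = Theta(n^4).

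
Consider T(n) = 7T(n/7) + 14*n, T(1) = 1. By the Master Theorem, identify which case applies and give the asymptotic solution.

a=7, b=7, f(n)=14*n.
log_7(7) = 1, so n^(log_b(a)) = n.
f(n) = Theta(n), so Case 2 applies.
T(n) = Theta(n log n).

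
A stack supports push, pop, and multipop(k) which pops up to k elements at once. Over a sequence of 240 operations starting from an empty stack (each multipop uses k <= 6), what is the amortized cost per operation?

Each element is pushed exactly once and popped at most once (whether by pop or as part of a multipop). So the total number of individual pops over the whole sequence is at most the number of pushes, which is at most 240. Total work <= 2 * 240, hence O(1) amortized per operation.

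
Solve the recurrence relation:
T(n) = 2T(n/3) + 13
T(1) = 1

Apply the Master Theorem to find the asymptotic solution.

a=2, b=3, f(n)=13. log_3(2) = 0.6309. Case 1 of Master Theorem: T(n) = O(n^0.6309).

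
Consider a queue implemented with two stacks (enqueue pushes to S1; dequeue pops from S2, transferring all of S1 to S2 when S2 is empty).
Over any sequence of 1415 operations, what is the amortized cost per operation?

Each element is pushed to S1 once, popped once, pushed to S2 once, and popped once: 4 unit operations over its lifetime. Over 1415 operations the total work is O(1415). Amortized O(1) per enqueue/dequeue.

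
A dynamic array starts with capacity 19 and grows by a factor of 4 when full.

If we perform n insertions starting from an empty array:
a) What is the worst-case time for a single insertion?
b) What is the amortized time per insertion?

(a) Worst-case single insertion: O(n) -- when the array is full at capacity c, the resize copies all c elements, and c can be Theta(n).
(b) Resizes happen at sizes 19, 76, 304, ... Total copy cost for n insertions: 19 + 76 + ... = O(n) (geometric series with ratio 1/4). Amortized cost per insertion: O(n)/n = O(1).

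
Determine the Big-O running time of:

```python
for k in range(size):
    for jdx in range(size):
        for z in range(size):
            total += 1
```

Time complexity: O(n^3).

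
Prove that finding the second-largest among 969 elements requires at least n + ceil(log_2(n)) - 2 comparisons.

Lower bound (adversary): identifying the maximum requires 969-1 comparisons (each eliminates one candidate). Assign weight 1 to each element; on each comparison the adversary lets the heavier side win and gives it the loser's weight. The max ends with weight 969, but each comparison it wins at most doubles its weight, so the max must win >= ceil(log_2(969)) = 10 comparisons. The second-largest is one of those 10 direct losers to the max, and identifying which one is largest needs >= 10-1 further comparisons. Total >= 969-1 + 10-1 = 977.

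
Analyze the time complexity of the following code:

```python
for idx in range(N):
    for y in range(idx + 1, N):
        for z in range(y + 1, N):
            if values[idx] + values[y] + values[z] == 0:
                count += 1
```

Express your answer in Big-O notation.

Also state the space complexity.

Time complexity: O(n^3).
Space complexity: O(1).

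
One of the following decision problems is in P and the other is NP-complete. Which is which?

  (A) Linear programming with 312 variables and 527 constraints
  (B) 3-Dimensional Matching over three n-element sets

(A) is P: the ellipsoid and interior-point methods run in polynomial time.
(B) is NP-complete: one of Karp's 21 NP-complete problems.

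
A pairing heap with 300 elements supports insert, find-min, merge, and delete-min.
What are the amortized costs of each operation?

Pairing heaps are self-adjusting heap-ordered trees. Insert and merge link two roots: O(1). Find-min reads the root: O(1). Delete-min removes the root, then pairs children in two passes; amortized cost is O(log 300) = O(log n).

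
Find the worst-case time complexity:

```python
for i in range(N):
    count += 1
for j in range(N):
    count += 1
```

Time complexity: O(n).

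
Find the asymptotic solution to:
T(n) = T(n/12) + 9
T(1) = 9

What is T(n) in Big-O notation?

Each step divides n by 12 and adds 9. After log_12(n) steps, T(n) = O(log n).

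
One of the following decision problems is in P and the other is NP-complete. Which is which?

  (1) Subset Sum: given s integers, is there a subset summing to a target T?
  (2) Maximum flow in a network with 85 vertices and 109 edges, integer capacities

(1) is NP-complete: one of Karp's 21 NP-complete problems.
(2) is P: Edmonds-Karp / push-relabel run in polynomial time.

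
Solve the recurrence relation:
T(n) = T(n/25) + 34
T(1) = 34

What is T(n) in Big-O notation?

Each step divides n by 25 and adds 34. After log_25(n) steps, T(n) = O(log n).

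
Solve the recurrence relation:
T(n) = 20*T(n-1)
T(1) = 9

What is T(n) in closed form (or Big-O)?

Each step multiplies by 20. T(n) = T(1)*20^(n-1) = 9*20^(n-1).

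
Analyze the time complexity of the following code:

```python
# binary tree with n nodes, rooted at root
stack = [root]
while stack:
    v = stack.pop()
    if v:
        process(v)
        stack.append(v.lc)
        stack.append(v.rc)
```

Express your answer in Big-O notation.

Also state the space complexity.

Time complexity: O(n).
Space complexity: O(n).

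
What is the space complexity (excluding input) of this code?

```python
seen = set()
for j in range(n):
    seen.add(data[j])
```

Space complexity: O(n).
Auxiliary storage grows linearly with the input size n in the worst case.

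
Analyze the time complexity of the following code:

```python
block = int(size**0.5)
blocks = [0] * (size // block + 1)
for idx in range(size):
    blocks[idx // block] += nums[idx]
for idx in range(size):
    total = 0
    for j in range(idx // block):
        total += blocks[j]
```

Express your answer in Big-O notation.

Time complexity: O(n * sqrt(n)).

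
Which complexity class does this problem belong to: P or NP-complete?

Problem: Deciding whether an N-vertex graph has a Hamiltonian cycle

This problem is NP-complete: one of Karp's 21 NP-complete problems.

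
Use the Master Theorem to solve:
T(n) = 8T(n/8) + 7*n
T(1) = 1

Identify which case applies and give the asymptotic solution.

a=8, b=8, f(n)=7*n.
log_8(8) = 1, so n^(log_b(a)) = n.
f(n) = Theta(n), so Case 2 applies.
T(n) = Theta(n log n).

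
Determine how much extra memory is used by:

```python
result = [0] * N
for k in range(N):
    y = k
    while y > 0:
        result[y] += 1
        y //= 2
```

Space complexity: O(n).
Auxiliary storage grows linearly with the input size n in the worst case.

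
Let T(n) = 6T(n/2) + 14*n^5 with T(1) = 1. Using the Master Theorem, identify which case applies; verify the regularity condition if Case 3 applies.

a=6, b=2, f(n)=14*n^5.
log_2(6) = 2.585 < 5.
f(n) = Omega(n^(2.585+epsilon)) for some epsilon > 0, so Case 3 is the candidate.
Regularity: a*f(n/b) = 6*14*(n/2)^5 = (6/32)*14*n^5 <= c*f(n) with c = 6/32 < 1. Satisfied.
Case 3: T(n) = Theta(n^5).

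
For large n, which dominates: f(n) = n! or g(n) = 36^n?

f(n) = n! grows faster: n!/36^n -> infinity by Stirling.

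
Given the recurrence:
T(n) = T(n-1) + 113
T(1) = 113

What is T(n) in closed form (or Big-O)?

Unrolling: T(n) = T(n-1) + 113 = T(n-2) + 2*113 = ... = T(1) + (n-1)*113 = 113 + (n-1)*113 = 113n.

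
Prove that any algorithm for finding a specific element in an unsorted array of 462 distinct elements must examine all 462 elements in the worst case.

Adversary argument: if the algorithm examines fewer than 462 elements, the adversary places the target in an unexamined position. The algorithm cannot distinguish 'not present' from 'in unexamined position'.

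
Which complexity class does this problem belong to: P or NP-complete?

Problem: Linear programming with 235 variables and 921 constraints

This problem is in P: the ellipsoid and interior-point methods run in polynomial time.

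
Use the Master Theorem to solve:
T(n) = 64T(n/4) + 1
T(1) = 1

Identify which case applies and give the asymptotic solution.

a=64, b=4, f(n)=1.
log_4(64) = 3 > 0.
Since f(n) = O(n^0) is polynomially smaller than n^3, Case 1 applies.
T(n) = Theta(n^3).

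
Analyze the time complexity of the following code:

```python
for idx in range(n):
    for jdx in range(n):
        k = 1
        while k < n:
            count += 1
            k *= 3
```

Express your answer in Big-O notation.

Time complexity: O(n^2 log n).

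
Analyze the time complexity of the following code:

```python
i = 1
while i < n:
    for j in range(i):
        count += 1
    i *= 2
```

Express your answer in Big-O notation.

Time complexity: O(n).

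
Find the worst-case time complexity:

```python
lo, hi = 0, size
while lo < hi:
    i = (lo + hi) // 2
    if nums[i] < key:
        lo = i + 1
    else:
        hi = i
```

Time complexity: O(log n).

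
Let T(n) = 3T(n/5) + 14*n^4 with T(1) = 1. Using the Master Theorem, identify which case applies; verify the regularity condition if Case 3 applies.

a=3, b=5, f(n)=14*n^4.
log_5(3) = 0.6826 < 4.
f(n) = Omega(n^(0.6826+epsilon)) for some epsilon > 0, so Case 3 is the candidate.
Regularity: a*f(n/b) = 3*14*(n/5)^4 = (3/625)*14*n^4 <= c*f(n) with c = 3/625 < 1. Satisfied.
Case 3: T(n) = Theta(n^4).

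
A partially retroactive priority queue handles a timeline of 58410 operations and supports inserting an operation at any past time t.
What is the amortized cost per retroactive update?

Partially retroactive priority queues (Demaine-Iacono-Langerman) allow updates at past times with queries only at the present. With a balanced BST over the m = 58410 timeline events tracking bridges, each retroactive insert or delete is O(log m) amortized.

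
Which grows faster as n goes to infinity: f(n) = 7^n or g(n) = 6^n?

f(n) = 7^n grows faster: (7/6)^n -> infinity since 7/6 > 1.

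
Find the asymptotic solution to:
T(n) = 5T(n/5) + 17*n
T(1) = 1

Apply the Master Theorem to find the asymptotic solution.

a=5, b=5, f(n)=17*n. log_5(5) = 1. Case 2: T(n) = O(n log n).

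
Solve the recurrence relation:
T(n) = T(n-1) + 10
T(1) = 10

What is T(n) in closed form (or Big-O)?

Unrolling: T(n) = T(n-1) + 10 = T(n-2) + 2*10 = ... = T(1) + (n-1)*10 = 10 + (n-1)*10 = 10n.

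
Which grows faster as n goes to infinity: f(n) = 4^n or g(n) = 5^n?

g(n) = 5^n grows faster: (5/4)^n -> infinity since 5/4 > 1.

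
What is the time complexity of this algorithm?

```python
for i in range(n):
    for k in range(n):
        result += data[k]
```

Time complexity: O(n^2).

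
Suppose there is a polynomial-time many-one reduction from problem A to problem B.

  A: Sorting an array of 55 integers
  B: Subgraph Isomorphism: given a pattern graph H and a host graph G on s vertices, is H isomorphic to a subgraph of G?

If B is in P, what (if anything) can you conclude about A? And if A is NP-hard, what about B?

A poly-time reduction A <=_p B means any A-instance can be transformed to a B-instance in poly time.
If B is in P: compose the reduction with B's poly-time algorithm to solve A in poly time, so A is in P.
If A is NP-hard: every NP problem reduces to A, which reduces to B; composing reductions, every NP problem reduces to B, so B is NP-hard.
(Here in fact A is P and B is NP-complete.)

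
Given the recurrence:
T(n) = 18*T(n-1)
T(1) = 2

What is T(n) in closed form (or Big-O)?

Each step multiplies by 18. T(n) = T(1)*18^(n-1) = 2*18^(n-1).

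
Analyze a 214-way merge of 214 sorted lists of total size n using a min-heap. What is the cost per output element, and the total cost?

Maintain a min-heap of size 214 holding the current head of each list. Each output step does one extract-min (O(log 214)) and one insert of that list's next element (O(log 214)). Each of the n elements passes through the heap exactly once, so the total cost is O(n log 214), i.e. O(log 214) per output element.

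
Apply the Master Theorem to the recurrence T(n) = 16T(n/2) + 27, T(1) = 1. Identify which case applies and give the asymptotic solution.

a=16, b=2, f(n)=27.
log_2(16) = 4 > 0.
Since f(n) = O(n^0) is polynomially smaller than n^4, Case 1 applies.
T(n) = Theta(n^4).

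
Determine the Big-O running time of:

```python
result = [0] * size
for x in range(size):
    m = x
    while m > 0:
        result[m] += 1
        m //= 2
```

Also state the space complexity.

Time complexity: O(n log n).
Space complexity: O(n).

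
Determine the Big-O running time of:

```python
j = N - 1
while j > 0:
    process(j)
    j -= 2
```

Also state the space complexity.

Time complexity: O(n).
Space complexity: O(1).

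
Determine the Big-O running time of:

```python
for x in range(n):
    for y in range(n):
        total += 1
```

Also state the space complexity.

Time complexity: O(n^2).
Space complexity: O(1).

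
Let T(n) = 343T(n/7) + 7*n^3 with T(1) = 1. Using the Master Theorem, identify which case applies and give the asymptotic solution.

a=343, b=7, f(n)=7*n^3.
log_7(343) = 3, so n^(log_b(a)) = n^3.
f(n) = Theta(n^3), so Case 2 applies.
T(n) = Theta(n^3 log n).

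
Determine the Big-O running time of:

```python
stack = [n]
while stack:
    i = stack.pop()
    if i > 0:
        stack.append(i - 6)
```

Time complexity: O(n).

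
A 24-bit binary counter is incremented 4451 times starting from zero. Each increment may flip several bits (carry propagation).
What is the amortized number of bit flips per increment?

Bit i flips on every 2^i-th increment, so over 4451 increments bit i flips floor(4451/2^i) times. Summing over i: total flips < 2 * 4451. Amortized: < 2 = O(1) per increment.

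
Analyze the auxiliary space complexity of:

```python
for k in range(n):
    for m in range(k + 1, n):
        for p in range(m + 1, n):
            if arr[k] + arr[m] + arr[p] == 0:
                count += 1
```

Space complexity: O(1).
Only a constant amount of auxiliary storage is used; nothing grows with n.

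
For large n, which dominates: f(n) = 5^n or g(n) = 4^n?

f(n) = 5^n grows faster: (5/4)^n -> infinity since 5/4 > 1.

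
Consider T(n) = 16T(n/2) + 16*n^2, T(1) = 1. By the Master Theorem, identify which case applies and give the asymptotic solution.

a=16, b=2, f(n)=16*n^2.
log_2(16) = 4 > 2.
Since f(n) = O(n^2) is polynomially smaller than n^4, Case 1 applies.
T(n) = Theta(n^4).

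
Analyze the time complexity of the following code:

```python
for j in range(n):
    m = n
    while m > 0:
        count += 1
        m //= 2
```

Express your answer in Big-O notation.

Time complexity: O(n log n).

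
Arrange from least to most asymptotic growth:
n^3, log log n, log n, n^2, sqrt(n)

Ordered by growth rate: log log n < log n < sqrt(n) < n^2 < n^3.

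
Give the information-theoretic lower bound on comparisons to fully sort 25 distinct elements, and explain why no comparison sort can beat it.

A comparison sort is a binary decision tree whose leaves are the 25! = 15511210043330985984000000 possible output permutations. A binary tree with L leaves has height >= ceil(log_2(L)). So any comparison sort needs >= ceil(log_2(25!)) = 84 comparisons in the worst case.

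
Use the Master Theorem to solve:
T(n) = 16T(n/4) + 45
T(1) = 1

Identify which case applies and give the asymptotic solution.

a=16, b=4, f(n)=45.
log_4(16) = 2 > 0.
Since f(n) = O(n^0) is polynomially smaller than n^2, Case 1 applies.
T(n) = Theta(n^2).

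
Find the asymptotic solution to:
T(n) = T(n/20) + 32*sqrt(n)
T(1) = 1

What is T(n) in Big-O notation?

Each level contributes sqrt(n/20^k). Geometric series with ratio 1/sqrt(20) < 1 sums to O(sqrt(n)).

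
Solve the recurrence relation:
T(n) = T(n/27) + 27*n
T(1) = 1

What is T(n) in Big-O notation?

Geometric series: 27*n*(1 + 1/27 + 1/27^2 + ...) = O(n). T(n) = O(n).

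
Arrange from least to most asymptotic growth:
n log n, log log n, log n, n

Ordered by growth rate: log log n < log n < n < n log n.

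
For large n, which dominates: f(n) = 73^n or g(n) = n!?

g(n) = n! grows faster: n!/73^n -> infinity by Stirling.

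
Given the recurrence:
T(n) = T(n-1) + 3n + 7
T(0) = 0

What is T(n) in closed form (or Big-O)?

Dominant term in sum is 3*sum(i, i=1..n) = 3*n*(n+1)/2 = O(n^2).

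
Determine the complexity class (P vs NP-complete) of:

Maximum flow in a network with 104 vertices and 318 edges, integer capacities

This problem is in P: Edmonds-Karp / push-relabel run in polynomial time.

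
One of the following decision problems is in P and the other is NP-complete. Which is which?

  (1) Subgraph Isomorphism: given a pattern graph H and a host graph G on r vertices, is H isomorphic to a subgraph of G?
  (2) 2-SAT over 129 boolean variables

(1) is NP-complete: generalizes Clique and Hamiltonian Path (pattern size is part of the input).
(2) is P: 2-SAT is solvable in linear time via implication-graph SCCs.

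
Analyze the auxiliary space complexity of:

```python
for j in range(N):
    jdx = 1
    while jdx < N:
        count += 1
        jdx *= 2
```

Space complexity: O(1).
Only a constant amount of auxiliary storage is used; nothing grows with n.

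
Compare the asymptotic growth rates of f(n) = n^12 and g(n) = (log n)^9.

f(n) = n^12 grows faster: any positive polynomial dominates any polylog.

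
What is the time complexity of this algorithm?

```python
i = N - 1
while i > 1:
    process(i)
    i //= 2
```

Time complexity: O(log n).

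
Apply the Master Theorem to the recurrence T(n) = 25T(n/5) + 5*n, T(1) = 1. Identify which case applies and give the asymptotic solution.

a=25, b=5, f(n)=5*n.
log_5(25) = 2 > 1.
Since f(n) = O(n^1) is polynomially smaller than n^2, Case 1 applies.
T(n) = Theta(n^2).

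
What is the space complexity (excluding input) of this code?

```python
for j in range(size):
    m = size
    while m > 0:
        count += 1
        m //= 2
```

Space complexity: O(1).
Only a constant amount of auxiliary storage is used; nothing grows with n.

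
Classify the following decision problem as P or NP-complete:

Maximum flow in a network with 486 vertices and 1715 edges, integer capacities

This problem is in P: Edmonds-Karp / push-relabel run in polynomial time.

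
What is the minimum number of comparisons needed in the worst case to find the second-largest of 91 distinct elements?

Lower bound: finding the max needs 91-1 comparisons. By the adversary weight-doubling argument, the max must personally win >= ceil(log_2(91)) = 7 comparisons; the 2nd-largest is among those 7 losers, needing 7-1 more comparisons. Total >= 91-1 + 7-1 = 96. A balanced knockout tournament achieves this.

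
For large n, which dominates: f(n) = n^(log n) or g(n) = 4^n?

g(n) = 4^n grows faster: take logs: log(n^(log n)) = (log n)^2, log(4^n) = n log 4; n dominates (log n)^2.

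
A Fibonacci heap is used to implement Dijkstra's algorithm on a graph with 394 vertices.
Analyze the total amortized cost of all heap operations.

Dijkstra performs 394 insert, 394 extract-min, and at most E decrease-key operations. With Fibonacci heap: insert O(1) amortized, extract-min O(log n) amortized, decrease-key O(1) amortized. Total with n = 394: O(n * 1 + n * log n + E * 1) = O(n log n + E).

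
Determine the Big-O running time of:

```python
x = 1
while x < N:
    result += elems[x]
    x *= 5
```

Time complexity: O(log n).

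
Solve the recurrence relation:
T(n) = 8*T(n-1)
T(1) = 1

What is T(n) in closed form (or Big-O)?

Each step multiplies by 8. T(n) = T(1)*8^(n-1) = 8^(n-1).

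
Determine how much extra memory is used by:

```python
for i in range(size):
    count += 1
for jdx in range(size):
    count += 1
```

Space complexity: O(1).
Only a constant amount of auxiliary storage is used; nothing grows with n.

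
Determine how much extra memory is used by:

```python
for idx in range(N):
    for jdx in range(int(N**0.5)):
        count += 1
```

Space complexity: O(1).
Only a constant amount of auxiliary storage is used; nothing grows with n.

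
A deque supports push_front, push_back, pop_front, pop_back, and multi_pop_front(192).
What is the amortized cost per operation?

Assign 2 credits to each push operation. A pop uses 1 saved credit. multi_pop_front(192) uses up to 192 saved credits from previous pushes. Credits never go negative. Amortized cost is O(1).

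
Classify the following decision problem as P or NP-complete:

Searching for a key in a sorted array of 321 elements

This problem is in P: binary search runs in O(log n).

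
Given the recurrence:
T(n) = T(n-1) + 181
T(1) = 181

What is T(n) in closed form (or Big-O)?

Unrolling: T(n) = T(n-1) + 181 = T(n-2) + 2*181 = ... = T(1) + (n-1)*181 = 181 + (n-1)*181 = 181n.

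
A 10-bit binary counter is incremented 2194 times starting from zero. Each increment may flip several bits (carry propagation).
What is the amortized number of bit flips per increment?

Bit i flips on every 2^i-th increment, so over 2194 increments bit i flips floor(2194/2^i) times. Summing over i: total flips < 2 * 2194. Amortized: < 2 = O(1) per increment.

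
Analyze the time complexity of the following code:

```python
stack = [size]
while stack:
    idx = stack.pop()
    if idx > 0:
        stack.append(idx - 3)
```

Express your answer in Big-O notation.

Time complexity: O(n).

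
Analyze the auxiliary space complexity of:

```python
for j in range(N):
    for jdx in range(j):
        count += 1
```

Space complexity: O(1).
Only a constant amount of auxiliary storage is used; nothing grows with n.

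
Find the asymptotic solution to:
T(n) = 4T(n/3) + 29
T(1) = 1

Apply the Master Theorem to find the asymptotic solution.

a=4, b=3, f(n)=29. log_3(4) = 1.262. Case 1 of Master Theorem: T(n) = O(n^1.262).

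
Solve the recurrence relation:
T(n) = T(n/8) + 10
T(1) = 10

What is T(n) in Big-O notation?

Each step divides n by 8 and adds 10. After log_8(n) steps, T(n) = O(log n).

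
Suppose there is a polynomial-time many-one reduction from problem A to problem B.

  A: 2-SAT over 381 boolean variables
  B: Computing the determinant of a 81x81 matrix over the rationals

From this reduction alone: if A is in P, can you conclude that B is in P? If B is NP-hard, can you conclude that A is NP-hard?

A poly-time reduction A <=_p B transfers tractability DOWN (B easy => A easy) and hardness UP (A hard => B hard), not the reverse.
From A in P, the reduction alone does NOT give B in P: any problem in P trivially reduces to SAT, yet SAT is not known to be in P.
From B NP-hard, the reduction alone does NOT give A NP-hard: again, easy problems reduce to hard ones.
(Here in fact A is P and B is P.)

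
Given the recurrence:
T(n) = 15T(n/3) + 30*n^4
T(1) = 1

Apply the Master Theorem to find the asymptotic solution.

a=15, b=3, f(n)=30*n^4. log_3(15) = 2.465 < 4. Case 3: T(n) = O(n^4).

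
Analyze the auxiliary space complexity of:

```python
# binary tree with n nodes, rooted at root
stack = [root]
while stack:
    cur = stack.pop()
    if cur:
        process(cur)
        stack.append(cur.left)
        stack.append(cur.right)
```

Space complexity: O(n).
Auxiliary storage grows linearly with the input size n in the worst case.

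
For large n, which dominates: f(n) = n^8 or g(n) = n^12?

g(n) = n^12 grows faster: n^12/n^8 = n^4 -> infinity.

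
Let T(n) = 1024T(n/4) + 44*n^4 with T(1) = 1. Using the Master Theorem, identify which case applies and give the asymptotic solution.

a=1024, b=4, f(n)=44*n^4.
log_4(1024) = 5 > 4.
Since f(n) = O(n^4) is polynomially smaller than n^5, Case 1 applies.
T(n) = Theta(n^5).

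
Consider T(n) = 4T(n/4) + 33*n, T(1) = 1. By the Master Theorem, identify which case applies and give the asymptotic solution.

a=4, b=4, f(n)=33*n.
log_4(4) = 1, so n^(log_b(a)) = n.
f(n) = Theta(n), so Case 2 applies.
T(n) = Theta(n log n).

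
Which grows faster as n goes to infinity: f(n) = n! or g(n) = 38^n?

f(n) = n! grows faster: n!/38^n -> infinity by Stirling.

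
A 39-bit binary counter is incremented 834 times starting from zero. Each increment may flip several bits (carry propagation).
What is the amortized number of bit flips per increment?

Bit i flips on every 2^i-th increment, so over 834 increments bit i flips floor(834/2^i) times. Summing over i: total flips < 2 * 834. Amortized: < 2 = O(1) per increment.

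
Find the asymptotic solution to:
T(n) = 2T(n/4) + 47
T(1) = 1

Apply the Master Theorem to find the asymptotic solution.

a=2, b=4, f(n)=47. log_4(2) = 0.5. Case 1 of Master Theorem: T(n) = O(n^0.5).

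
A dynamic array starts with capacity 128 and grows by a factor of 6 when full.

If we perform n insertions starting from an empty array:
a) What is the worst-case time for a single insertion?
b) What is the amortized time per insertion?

(a) Worst-case single insertion: O(n) -- when the array is full at capacity c, the resize copies all c elements, and c can be Theta(n).
(b) Resizes happen at sizes 128, 768, 4608, ... Total copy cost for n insertions: 128 + 768 + ... = O(n) (geometric series with ratio 1/6). Amortized cost per insertion: O(n)/n = O(1).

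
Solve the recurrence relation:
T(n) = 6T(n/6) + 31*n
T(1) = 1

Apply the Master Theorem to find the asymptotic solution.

a=6, b=6, f(n)=31*n. log_6(6) = 1. Case 2: T(n) = O(n log n).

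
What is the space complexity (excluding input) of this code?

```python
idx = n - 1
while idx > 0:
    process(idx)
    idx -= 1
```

Space complexity: O(1).
Only a constant amount of auxiliary storage is used; nothing grows with n.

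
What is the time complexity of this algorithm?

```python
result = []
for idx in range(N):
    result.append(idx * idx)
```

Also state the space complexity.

Time complexity: O(n).
Space complexity: O(n).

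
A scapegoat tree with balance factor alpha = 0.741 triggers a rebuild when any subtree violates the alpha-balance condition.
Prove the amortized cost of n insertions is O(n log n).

Define potential Phi = c * sum of |size(left(v)) - size(right(v))| over all nodes. An insertion at depth d costs O(d) = O(log n) and increases Phi by O(log n). When a rebuild of subtree of size s occurs, it costs O(s) but reduces Phi by Omega(s). With alpha = 0.741, between rebuilds Omega(s) insertions must occur. Amortized cost per insertion: O(log n).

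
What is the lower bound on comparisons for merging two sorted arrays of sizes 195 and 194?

Adversary argument: with sizes 195 and 194 (differing by at most 1), interleave the two arrays so that every consecutive pair in the output comes from different inputs. Then each of the 388 adjacent output pairs must be directly compared, or the algorithm cannot determine their relative order. So 388 comparisons are necessary; standard merge achieves this.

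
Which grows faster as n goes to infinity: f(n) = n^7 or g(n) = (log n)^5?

f(n) = n^7 grows faster: any positive polynomial dominates any polylog.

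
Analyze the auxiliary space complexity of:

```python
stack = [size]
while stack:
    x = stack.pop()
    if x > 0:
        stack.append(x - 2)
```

Space complexity: O(1).
Only a constant amount of auxiliary storage is used; nothing grows with n.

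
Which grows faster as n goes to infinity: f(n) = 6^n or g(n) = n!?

g(n) = n! grows faster: by Stirling n! ~ (n/e)^n sqrt(2*pi*n); (n/e)^n eventually dominates 6^n.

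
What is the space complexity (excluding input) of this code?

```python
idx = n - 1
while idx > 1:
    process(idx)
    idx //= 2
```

Space complexity: O(1).
Only a constant amount of auxiliary storage is used; nothing grows with n.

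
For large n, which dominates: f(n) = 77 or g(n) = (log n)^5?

g(n) = (log n)^5 grows faster: any unbounded function dominates a constant.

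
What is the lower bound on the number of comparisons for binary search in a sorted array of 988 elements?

With 988 possible positions, we need at least ceil(log_2(988)) = 10 comparisons. Each comparison splits the remaining candidates by at most half.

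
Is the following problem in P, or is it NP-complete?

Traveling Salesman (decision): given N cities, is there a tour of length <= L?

This problem is NP-complete: reduces from Hamiltonian Cycle.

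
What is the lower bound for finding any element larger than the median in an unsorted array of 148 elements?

To find an element larger than the median of 148 elements, we must see Omega(n) elements. Without seeing enough elements, an adversary can make any unseen element the median.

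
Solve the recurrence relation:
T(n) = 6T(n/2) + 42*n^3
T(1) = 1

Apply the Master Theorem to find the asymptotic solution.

a=6, b=2, f(n)=42*n^3. log_2(6) = 2.585 < 3. Case 3: T(n) = O(n^3).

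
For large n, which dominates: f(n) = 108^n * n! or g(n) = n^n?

f(n) = 108^n * n! grows faster: by Stirling n! ~ sqrt(2 pi n)(n/e)^n, so 108^n n! / n^n ~ (108/e)^n sqrt(2 pi n) -> infinity since 108/e > 1.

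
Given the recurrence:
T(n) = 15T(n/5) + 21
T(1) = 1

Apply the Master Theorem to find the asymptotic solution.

a=15, b=5, f(n)=21. log_5(15) = 1.683. Case 1 of Master Theorem: T(n) = O(n^1.683).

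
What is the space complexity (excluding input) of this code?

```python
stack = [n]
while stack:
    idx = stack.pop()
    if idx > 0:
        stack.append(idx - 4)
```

Space complexity: O(1).
Only a constant amount of auxiliary storage is used; nothing grows with n.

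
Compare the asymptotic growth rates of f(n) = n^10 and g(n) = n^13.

g(n) = n^13 grows faster: n^13/n^10 = n^3 -> infinity.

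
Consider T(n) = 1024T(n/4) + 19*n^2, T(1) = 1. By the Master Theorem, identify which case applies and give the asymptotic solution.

a=1024, b=4, f(n)=19*n^2.
log_4(1024) = 5 > 2.
Since f(n) = O(n^2) is polynomially smaller than n^5, Case 1 applies.
T(n) = Theta(n^5).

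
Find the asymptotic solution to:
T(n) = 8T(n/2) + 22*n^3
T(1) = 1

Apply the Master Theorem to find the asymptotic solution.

a=8, b=2, f(n)=22*n^3. log_2(8) = 3. Case 2: T(n) = O(n^3 log n).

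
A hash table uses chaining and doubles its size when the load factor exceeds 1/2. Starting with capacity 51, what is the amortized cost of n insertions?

Rehashing occurs when load exceeds 1/2. Total rehash cost is geometric series summing to O(n). Each insertion itself is O(1). Amortized: O(1).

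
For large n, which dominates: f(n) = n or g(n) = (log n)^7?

f(n) = n grows faster: any positive polynomial dominates any polylog.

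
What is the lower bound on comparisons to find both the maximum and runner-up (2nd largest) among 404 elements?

Lower bound: finding the max needs 404-1 comparisons. By an adversary weight-doubling argument, the maximum element must personally win at least ceil(log_2(404)) = 9 comparisons in any correct algorithm. The 2nd largest is among those 9 direct losers, and distinguishing it requires 9-1 more comparisons. Total >= 404-1 + 9-1 = 411. A balanced tournament achieves this bound exactly.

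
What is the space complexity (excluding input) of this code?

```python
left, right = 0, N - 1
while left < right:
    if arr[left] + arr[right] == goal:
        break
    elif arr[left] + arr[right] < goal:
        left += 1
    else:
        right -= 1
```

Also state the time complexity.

Space complexity: O(1).
Only a constant amount of auxiliary storage is used; nothing grows with n.
Time complexity: O(n).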